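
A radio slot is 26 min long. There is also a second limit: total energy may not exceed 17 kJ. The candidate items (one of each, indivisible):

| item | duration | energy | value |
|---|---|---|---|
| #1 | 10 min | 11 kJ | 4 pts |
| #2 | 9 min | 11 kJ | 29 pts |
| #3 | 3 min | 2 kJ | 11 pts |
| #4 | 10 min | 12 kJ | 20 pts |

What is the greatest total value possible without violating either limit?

40 pts

Feasible sets respecting both limits:
- #2+#3: duration 12, energy 13, value 40
- #3+#4: duration 13, energy 14, value 31
- #2: duration 9, energy 11, value 29
- #4: duration 10, energy 12, value 20
Best: 40 pts.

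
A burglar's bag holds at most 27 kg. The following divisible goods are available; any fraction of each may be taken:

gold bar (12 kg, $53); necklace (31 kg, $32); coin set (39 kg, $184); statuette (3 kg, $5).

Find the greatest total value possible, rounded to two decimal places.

Take in order of value per unit:
- coin set (184/39 per unit): 27 of 39 → value 27×184/39 = 127.3846, running total 127.38
Total 127.38.

127.38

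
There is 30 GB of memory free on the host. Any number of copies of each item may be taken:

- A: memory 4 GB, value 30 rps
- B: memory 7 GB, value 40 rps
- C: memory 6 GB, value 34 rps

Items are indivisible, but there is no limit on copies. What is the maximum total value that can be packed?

Best value-per-unit is A at 30/4; filling with it alone gives 7×30 = 210.
Optimal mix: 6×A + 1×C → memory 30, value 214.

214 rps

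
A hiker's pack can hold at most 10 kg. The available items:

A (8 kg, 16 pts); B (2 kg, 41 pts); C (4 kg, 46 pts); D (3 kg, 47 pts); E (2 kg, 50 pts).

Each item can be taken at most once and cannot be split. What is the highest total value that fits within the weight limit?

Check high-value combinations within 10 kg:
- C+D+E: weight 4+3+2=9, value 46+47+50=143
- B+D+E: weight 2+3+2=7, value 41+47+50=138
- B+C+E: weight 2+4+2=8, value 41+46+50=137
- B+C+D: weight 2+4+3=9, value 41+46+47=134
Best: 143 pts.

143 pts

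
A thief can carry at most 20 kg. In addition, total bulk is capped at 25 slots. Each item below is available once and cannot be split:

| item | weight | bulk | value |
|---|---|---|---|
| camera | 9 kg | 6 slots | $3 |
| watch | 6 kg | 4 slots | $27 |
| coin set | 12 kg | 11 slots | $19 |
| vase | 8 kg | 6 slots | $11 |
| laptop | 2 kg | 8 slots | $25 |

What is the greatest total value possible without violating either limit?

Feasible sets respecting both limits:
- watch+coin set+laptop: weight 20, bulk 23, value 71
- watch+vase+laptop: weight 16, bulk 18, value 63
- camera+watch+laptop: weight 17, bulk 18, value 55
- watch+laptop: weight 8, bulk 12, value 52
Best: $71.

$71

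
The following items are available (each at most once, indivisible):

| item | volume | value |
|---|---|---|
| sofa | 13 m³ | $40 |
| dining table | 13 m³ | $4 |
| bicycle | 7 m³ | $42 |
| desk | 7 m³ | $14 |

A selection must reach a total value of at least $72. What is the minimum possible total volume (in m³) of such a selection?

Subsets with value ≥ 72, sorted by total volume:
- sofa+bicycle: volume 20, value 82
- sofa+bicycle+desk: volume 27, value 96
Minimum volume: 20 m³.

20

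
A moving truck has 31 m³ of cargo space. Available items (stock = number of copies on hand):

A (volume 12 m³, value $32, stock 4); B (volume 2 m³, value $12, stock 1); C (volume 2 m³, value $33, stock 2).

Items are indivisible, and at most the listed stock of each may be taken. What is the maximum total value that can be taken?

Best selections within volume 31 and stock limits:
- 2×A + 1×B + 2×C: volume 30, value 142
- 2×A + 2×C: volume 28, value 130
Best: $142.

$142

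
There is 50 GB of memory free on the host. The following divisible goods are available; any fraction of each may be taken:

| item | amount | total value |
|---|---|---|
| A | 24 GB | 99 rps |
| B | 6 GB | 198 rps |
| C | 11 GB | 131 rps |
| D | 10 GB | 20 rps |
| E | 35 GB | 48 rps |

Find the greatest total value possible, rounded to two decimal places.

Take in order of value per unit:
- B (198/6 per unit): all 6 → value 198, running total 198.00
- C (131/11 per unit): all 11 → value 131, running total 329.00
- A (99/24 per unit): all 24 → value 99, running total 428.00
- D (20/10 per unit): 9 of 10 → value 9×20/10 = 18.0000, running total 446.00
Total 446.00.

446.00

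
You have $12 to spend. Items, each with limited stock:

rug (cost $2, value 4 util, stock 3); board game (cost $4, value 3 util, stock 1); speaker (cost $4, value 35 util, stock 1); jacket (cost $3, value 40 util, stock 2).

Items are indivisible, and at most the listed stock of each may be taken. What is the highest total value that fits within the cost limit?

119 util

Top feasible selections:
- 1×rug + 1×speaker + 2×jacket: cost 12, value 119
- 1×speaker + 2×jacket: cost 10, value 115
- 3×rug + 2×jacket: cost 12, value 92
- 2×rug + 2×jacket: cost 10, value 88
Best: 119 util.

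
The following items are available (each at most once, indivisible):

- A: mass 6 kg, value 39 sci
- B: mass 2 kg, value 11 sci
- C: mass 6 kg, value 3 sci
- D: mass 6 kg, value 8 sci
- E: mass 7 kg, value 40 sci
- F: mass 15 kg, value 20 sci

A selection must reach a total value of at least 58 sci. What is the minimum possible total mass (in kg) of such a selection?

13

Subsets with value ≥ 58, sorted by total mass:
- A+E: mass 13, value 79
- A+B+D: mass 14, value 58
- A+B+E: mass 15, value 90
- B+D+E: mass 15, value 59
Minimum mass: 13 kg.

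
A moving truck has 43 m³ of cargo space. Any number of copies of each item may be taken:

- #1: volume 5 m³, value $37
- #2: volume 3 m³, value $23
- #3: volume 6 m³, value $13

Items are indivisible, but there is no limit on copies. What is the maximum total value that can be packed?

Best value-per-unit is #2 at 23/3; filling with it alone gives 14×23 = 322.
Optimal mix: 2×#1 + 11×#2 → volume 43, value 327.

$327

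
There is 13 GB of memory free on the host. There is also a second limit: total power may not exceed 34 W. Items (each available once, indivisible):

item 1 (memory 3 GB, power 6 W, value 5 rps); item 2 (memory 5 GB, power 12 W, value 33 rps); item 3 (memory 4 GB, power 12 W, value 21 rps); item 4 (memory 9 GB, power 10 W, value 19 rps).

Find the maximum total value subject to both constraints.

Feasible sets respecting both limits:
- item 1+item 2+item 3: memory 12, power 30, value 59
- item 2+item 3: memory 9, power 24, value 54
- item 3+item 4: memory 13, power 22, value 40
- item 1+item 2: memory 8, power 18, value 38
Best: 59 rps.

59 rps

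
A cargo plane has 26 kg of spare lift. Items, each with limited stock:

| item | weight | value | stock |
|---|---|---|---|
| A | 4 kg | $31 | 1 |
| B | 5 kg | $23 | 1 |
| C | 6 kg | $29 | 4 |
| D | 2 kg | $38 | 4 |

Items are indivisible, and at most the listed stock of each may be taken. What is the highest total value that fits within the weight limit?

$241

Top feasible selections:
- 1×A + 2×C + 4×D: weight 24, value 241
- 3×C + 4×D: weight 26, value 239
- 1×A + 1×B + 1×C + 4×D: weight 23, value 235
Best: $241.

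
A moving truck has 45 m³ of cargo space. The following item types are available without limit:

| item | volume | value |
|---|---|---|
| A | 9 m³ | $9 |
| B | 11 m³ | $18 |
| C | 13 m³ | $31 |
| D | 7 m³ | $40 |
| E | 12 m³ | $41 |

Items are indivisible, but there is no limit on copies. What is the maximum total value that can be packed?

Best value-per-unit is D at 40/7, and filling with it alone uses volume 6×7=42. No mix of the others beats 6×40 = 240.

$240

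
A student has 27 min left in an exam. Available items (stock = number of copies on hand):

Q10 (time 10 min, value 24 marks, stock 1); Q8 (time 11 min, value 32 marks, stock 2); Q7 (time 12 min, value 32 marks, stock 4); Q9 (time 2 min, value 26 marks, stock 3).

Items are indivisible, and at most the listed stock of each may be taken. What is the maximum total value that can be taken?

Top feasible selections:
- 1×Q10 + 1×Q8 + 3×Q9: time 27, value 134
- 2×Q8 + 2×Q9: time 26, value 116
Best: 134 marks.

134 marks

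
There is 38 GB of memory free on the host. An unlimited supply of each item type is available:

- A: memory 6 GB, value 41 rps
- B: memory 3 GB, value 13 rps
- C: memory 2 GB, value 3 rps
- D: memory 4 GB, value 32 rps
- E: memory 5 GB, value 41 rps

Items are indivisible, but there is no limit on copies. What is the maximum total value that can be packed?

310 rps

Best value-per-unit is E at 41/5; filling with it alone gives 7×41 = 287.
Optimal mix: 2×D + 6×E → memory 38, value 310.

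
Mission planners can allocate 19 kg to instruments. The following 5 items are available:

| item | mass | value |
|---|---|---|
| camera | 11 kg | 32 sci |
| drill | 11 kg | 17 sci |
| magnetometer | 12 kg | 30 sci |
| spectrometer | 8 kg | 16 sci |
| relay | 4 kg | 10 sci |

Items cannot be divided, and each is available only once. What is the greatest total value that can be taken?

48 sci

This is a 0/1 knapsack; check combinations near the capacity.
- camera+spectrometer: mass 11+8=19, value 32+16=48
- camera+relay: mass 11+4=15, value 32+10=42
- magnetometer+relay: mass 12+4=16, value 30+10=40
- drill+spectrometer: mass 11+8=19, value 17+16=33
- camera: mass 11, value 32
Best: 48 sci.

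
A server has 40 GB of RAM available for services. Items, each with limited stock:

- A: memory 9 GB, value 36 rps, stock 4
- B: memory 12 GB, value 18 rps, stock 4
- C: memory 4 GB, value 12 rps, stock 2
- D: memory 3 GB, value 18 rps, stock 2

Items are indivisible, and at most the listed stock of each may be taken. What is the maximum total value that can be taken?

Best selections within memory 40 and stock limits:
- 4×A + 1×D: memory 39, value 162
- 3×A + 1×C + 2×D: memory 37, value 156
- 4×A + 1×C: memory 40, value 156
Best: 162 rps.

162 rps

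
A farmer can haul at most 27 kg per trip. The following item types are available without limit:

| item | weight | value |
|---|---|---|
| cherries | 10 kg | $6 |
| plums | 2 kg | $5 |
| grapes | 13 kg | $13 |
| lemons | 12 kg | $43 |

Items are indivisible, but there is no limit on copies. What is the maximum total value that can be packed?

$91

Best value-per-unit is lemons at 43/12; filling with it alone gives 2×43 = 86.
Optimal mix: 1×plums + 2×lemons → weight 26, value 91.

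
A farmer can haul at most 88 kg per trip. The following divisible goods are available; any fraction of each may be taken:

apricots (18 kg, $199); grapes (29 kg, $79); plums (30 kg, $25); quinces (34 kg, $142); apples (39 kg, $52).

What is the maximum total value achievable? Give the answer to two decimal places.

Take in order of value per unit:
- apricots (199/18 per unit): all 18 → value 199, running total 199.00
- quinces (142/34 per unit): all 34 → value 142, running total 341.00
- grapes (79/29 per unit): all 29 → value 79, running total 420.00
- apples (52/39 per unit): 7 of 39 → value 7×52/39 = 9.3333, running total 429.33
Total 429.33.

429.33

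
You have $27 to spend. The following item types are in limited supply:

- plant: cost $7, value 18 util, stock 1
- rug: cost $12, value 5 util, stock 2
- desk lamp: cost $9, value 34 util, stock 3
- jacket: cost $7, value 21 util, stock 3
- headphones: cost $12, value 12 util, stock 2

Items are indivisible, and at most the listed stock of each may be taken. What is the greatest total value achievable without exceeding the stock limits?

Top feasible selections:
- 3×desk lamp: cost 27, value 102
- 2×desk lamp + 1×jacket: cost 25, value 89
- 1×plant + 2×desk lamp: cost 25, value 86
Best: 102 util.

102 util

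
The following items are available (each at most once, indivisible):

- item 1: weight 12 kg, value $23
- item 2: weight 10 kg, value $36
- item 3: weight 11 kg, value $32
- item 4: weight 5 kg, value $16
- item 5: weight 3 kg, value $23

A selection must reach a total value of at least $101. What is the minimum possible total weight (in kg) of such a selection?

Subsets with value ≥ 101, sorted by total weight:
- item 2+item 3+item 4+item 5: weight 29, value 107
- item 1+item 2+item 3+item 5: weight 36, value 114
- item 1+item 2+item 3+item 4: weight 38, value 107
- item 1+item 2+item 3+item 4+item 5: weight 41, value 130
Minimum weight: 29 kg.

29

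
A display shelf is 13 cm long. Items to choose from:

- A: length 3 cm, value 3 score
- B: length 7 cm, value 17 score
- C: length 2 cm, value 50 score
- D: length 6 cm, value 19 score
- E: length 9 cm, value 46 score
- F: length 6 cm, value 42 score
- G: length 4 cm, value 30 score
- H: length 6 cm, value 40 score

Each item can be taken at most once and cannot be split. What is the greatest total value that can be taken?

Check high-value combinations within 13 cm:
- C+F+G: length 2+6+4=12, value 50+42+30=122
- C+G+H: length 2+4+6=12, value 50+30+40=120
- C+D+G: length 2+6+4=12, value 50+19+30=99
- B+C+G: length 7+2+4=13, value 17+50+30=97
Best: 122 score.

122 score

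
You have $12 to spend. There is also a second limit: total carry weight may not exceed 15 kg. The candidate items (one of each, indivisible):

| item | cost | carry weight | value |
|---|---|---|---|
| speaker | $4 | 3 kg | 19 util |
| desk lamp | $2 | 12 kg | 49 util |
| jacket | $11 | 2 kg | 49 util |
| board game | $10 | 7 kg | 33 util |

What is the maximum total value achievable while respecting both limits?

68 util

Feasible sets respecting both limits:
- speaker+desk lamp: cost 6, carry weight 15, value 68
- desk lamp: cost 2, carry weight 12, value 49
- jacket: cost 11, carry weight 2, value 49
- board game: cost 10, carry weight 7, value 33
Best: 68 util.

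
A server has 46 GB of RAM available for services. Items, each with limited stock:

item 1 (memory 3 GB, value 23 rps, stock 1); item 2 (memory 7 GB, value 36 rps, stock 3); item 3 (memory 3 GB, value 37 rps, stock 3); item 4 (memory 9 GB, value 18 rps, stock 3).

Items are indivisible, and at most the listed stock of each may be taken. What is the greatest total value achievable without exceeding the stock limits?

Top feasible selections:
- 1×item 1 + 3×item 2 + 3×item 3 + 1×item 4: memory 42, value 260
- 1×item 1 + 3×item 2 + 3×item 3: memory 33, value 242
Best: 260 rps.

260 rps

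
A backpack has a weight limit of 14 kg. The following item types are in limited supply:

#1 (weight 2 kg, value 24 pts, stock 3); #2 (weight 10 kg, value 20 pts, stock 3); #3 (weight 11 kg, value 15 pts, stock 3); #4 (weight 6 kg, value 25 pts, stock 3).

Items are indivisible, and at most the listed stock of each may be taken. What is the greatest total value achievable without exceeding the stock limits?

97 pts

Best selections within weight 14 and stock limits:
- 3×#1 + 1×#4: weight 12, value 97
- 1×#1 + 2×#4: weight 14, value 74
- 2×#1 + 1×#4: weight 10, value 73
- 3×#1: weight 6, value 72
Best: 97 pts.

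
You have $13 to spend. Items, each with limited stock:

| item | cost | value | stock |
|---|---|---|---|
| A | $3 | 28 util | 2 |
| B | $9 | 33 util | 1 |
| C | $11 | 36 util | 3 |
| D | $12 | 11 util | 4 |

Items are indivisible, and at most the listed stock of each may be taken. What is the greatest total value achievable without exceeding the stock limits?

Best selections within cost 13 and stock limits:
- 1×A + 1×B: cost 12, value 61
- 2×A: cost 6, value 56
- 1×C: cost 11, value 36
- 1×B: cost 9, value 33
Best: 61 util.

61 util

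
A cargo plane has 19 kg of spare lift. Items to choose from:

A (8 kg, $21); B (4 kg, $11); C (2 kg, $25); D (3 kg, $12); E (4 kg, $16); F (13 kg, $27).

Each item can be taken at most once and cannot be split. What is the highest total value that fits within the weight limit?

$74

Check high-value combinations within 19 kg:
- A+C+D+E: weight 8+2+3+4=17, value 21+25+12+16=74
- A+B+C+E: weight 8+4+2+4=18, value 21+11+25+16=73
- A+B+C+D: weight 8+4+2+3=17, value 21+11+25+12=69
- C+E+F: weight 2+4+13=19, value 25+16+27=68
- B+C+D+E: weight 4+2+3+4=13, value 11+25+12+16=64
Best: $74.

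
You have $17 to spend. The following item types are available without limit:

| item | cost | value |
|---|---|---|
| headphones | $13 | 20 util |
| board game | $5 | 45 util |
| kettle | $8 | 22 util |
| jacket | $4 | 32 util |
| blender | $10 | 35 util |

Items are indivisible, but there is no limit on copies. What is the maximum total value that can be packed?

141 util

Best value-per-unit is board game at 45/5; filling with it alone gives 3×45 = 135.
Optimal mix: 1×board game + 3×jacket → cost 17, value 141.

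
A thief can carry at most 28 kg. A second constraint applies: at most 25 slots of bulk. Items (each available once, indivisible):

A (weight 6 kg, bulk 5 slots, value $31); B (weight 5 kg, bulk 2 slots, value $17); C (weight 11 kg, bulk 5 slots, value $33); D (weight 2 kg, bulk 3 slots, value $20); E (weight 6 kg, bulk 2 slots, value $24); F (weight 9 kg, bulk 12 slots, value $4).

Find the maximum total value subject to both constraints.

$108

Feasible sets respecting both limits:
- A+C+D+E: weight 25, bulk 15, value 108
- A+B+C+E: weight 28, bulk 14, value 105
- A+B+C+D: weight 24, bulk 15, value 101
- A+B+D+E+F: weight 28, bulk 24, value 96
Best: $108.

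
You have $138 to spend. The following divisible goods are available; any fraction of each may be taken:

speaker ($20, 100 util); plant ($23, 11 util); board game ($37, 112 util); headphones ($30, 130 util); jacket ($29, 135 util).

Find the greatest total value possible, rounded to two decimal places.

487.52

Take in order of value per unit:
- speaker (100/20 per unit): all 20 → value 100, running total 100.00
- jacket (135/29 per unit): all 29 → value 135, running total 235.00
- headphones (130/30 per unit): all 30 → value 130, running total 365.00
- board game (112/37 per unit): all 37 → value 112, running total 477.00
- plant (11/23 per unit): 22 of 23 → value 22×11/23 = 10.5217, running total 487.52
Total 487.52.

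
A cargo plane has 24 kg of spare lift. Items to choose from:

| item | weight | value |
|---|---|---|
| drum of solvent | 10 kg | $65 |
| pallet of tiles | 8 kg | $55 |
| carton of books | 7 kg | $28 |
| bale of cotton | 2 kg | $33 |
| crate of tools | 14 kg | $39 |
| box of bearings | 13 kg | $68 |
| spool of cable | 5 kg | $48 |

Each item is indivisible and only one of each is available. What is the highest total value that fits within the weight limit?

Check high-value combinations within 24 kg:
- drum of solvent+carton of books+bale of cotton+spool of cable: weight 10+7+2+5=24, value 65+28+33+48=174
- drum of solvent+pallet of tiles+spool of cable: weight 10+8+5=23, value 65+55+48=168
- pallet of tiles+carton of books+bale of cotton+spool of cable: weight 8+7+2+5=22, value 55+28+33+48=164
- pallet of tiles+bale of cotton+box of bearings: weight 8+2+13=23, value 55+33+68=156
Best: $174.

$174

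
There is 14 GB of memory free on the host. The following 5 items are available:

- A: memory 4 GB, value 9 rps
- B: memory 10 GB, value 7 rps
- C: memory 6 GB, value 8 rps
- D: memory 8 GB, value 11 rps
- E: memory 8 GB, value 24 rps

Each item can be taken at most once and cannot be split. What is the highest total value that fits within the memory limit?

Check high-value combinations within 14 GB:
- A+E: memory 4+8=12, value 9+24=33
- C+E: memory 6+8=14, value 8+24=32
- E: memory 8, value 24
Best: 33 rps.

33 rps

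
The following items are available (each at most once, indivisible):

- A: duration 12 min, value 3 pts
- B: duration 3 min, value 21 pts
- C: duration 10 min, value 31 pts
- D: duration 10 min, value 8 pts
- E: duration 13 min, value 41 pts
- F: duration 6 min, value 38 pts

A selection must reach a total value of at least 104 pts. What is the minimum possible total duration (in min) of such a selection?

29

Subsets with value ≥ 104, sorted by total duration:
- C+E+F: duration 29, value 110
- B+C+E+F: duration 32, value 131
- B+D+E+F: duration 32, value 108
- C+D+E+F: duration 39, value 118
Minimum duration: 29 min.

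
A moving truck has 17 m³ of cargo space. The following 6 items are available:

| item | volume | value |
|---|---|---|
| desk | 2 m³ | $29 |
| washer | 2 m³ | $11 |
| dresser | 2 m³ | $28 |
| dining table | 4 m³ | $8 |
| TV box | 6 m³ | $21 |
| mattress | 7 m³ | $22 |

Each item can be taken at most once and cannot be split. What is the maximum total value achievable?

$100

Check high-value combinations within 17 m³:
- desk+dresser+TV box+mattress: volume 2+2+6+7=17, value 29+28+21+22=100
- desk+washer+dresser+dining table+mattress: volume 2+2+2+4+7=17, value 29+11+28+8+22=98
- desk+washer+dresser+dining table+TV box: volume 2+2+2+4+6=16, value 29+11+28+8+21=97
- desk+washer+dresser+mattress: volume 2+2+2+7=13, value 29+11+28+22=90
- desk+washer+dresser+TV box: volume 2+2+2+6=12, value 29+11+28+21=89
Best: $100.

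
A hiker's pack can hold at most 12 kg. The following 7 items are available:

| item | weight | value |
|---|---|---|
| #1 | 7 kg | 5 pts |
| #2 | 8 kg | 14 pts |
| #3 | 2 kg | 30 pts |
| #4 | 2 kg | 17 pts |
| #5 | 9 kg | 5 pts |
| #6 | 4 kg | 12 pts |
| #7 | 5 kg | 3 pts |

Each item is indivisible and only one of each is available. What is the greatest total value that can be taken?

Check high-value combinations within 12 kg:
- #2+#3+#4: weight 8+2+2=12, value 14+30+17=61
- #3+#4+#6: weight 2+2+4=8, value 30+17+12=59
- #1+#3+#4: weight 7+2+2=11, value 5+30+17=52
- #3+#4+#7: weight 2+2+5=9, value 30+17+3=50
Best: 61 pts.

61 pts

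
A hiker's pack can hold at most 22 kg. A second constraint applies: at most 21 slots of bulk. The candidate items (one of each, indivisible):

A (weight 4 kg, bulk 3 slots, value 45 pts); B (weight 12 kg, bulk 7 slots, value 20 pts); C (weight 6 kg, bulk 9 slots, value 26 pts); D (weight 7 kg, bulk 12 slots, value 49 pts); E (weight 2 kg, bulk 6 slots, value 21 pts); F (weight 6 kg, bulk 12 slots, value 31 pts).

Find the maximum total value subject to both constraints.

115 pts

Feasible sets respecting both limits:
- A+D+E: weight 13, bulk 21, value 115
- A+E+F: weight 12, bulk 21, value 97
- A+D: weight 11, bulk 15, value 94
Best: 115 pts.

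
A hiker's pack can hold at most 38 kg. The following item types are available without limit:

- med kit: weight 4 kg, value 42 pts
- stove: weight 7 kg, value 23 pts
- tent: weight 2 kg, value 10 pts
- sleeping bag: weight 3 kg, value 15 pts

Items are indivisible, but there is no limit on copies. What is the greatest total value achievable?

Best value-per-unit is med kit at 42/4; filling with it alone gives 9×42 = 378.
Optimal mix: 9×med kit + 1×tent → weight 38, value 388.

388 pts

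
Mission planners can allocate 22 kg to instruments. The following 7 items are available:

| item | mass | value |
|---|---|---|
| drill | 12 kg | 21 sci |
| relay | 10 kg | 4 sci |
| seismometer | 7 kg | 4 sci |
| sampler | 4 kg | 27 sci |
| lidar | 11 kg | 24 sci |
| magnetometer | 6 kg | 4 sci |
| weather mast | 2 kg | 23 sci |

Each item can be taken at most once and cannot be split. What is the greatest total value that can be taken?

Check high-value combinations within 22 kg:
- sampler+lidar+weather mast: mass 4+11+2=17, value 27+24+23=74
- drill+sampler+weather mast: mass 12+4+2=18, value 21+27+23=71
- seismometer+sampler+magnetometer+weather mast: mass 7+4+6+2=19, value 4+27+4+23=58
- relay+sampler+magnetometer+weather mast: mass 10+4+6+2=22, value 4+27+4+23=58
Best: 74 sci.

74 sci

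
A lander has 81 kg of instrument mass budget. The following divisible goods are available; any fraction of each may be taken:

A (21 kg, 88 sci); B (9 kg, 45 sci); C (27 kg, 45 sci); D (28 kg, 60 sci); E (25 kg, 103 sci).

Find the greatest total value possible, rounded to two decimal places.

Take in order of value per unit:
- B (45/9 per unit): all 9 → value 45, running total 45.00
- A (88/21 per unit): all 21 → value 88, running total 133.00
- E (103/25 per unit): all 25 → value 103, running total 236.00
- D (60/28 per unit): 26 of 28 → value 26×60/28 = 55.7143, running total 291.71
Total 291.71.

291.71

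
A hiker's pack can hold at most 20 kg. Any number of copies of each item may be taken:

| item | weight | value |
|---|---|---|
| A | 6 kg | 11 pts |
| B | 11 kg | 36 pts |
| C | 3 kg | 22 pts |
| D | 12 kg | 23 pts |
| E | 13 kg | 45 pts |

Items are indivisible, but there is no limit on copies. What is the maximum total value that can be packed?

132 pts

Best value-per-unit is C at 22/3, and filling with it alone uses weight 6×3=18. No mix of the others beats 6×22 = 132.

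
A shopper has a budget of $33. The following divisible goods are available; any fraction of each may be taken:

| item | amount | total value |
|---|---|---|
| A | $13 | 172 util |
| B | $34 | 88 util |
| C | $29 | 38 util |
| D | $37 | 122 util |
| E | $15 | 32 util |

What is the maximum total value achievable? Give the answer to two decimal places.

237.95

Take in order of value per unit:
- A (172/13 per unit): all 13 → value 172, running total 172.00
- D (122/37 per unit): 20 of 37 → value 20×122/37 = 65.9459, running total 237.95
Total 237.95.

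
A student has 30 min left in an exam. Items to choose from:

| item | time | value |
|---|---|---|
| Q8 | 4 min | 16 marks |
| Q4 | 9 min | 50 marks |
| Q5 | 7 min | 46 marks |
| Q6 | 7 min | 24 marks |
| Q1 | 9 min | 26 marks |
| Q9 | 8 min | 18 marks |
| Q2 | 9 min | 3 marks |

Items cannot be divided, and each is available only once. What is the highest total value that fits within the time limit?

138 marks

This is a 0/1 knapsack; check combinations near the capacity.
- Q8+Q4+Q5+Q1: time 4+9+7+9=29, value 16+50+46+26=138
- Q8+Q4+Q5+Q6: time 4+9+7+7=27, value 16+50+46+24=136
- Q8+Q4+Q5+Q9: time 4+9+7+8=28, value 16+50+46+18=130
- Q4+Q5+Q1: time 9+7+9=25, value 50+46+26=122
Best: 138 marks.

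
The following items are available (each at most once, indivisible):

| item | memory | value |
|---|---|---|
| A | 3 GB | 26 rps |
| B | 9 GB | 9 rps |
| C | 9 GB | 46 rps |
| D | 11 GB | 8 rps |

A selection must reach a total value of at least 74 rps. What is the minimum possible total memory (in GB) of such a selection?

21

Subsets with value ≥ 74, sorted by total memory:
- A+B+C: memory 21, value 81
- A+C+D: memory 23, value 80
- A+B+C+D: memory 32, value 89
Minimum memory: 21 GB.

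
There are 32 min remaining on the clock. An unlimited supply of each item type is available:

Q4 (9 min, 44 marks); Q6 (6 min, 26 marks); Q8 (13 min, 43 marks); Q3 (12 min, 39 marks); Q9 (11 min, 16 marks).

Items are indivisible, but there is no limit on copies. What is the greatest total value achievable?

Best value-per-unit is Q4 at 44/9; filling with it alone gives 3×44 = 132.
Optimal mix: 2×Q4 + 2×Q6 → time 30, value 140.

140 marks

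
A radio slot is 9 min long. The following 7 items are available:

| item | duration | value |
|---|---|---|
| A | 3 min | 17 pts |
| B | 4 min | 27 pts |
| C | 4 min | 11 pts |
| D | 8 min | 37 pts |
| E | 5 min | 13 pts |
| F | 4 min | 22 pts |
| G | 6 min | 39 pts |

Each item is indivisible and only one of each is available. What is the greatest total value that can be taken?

56 pts

This is a 0/1 knapsack; check combinations near the capacity.
- A+G: duration 3+6=9, value 17+39=56
- B+F: duration 4+4=8, value 27+22=49
- A+B: duration 3+4=7, value 17+27=44
- B+E: duration 4+5=9, value 27+13=40
Best: 56 pts.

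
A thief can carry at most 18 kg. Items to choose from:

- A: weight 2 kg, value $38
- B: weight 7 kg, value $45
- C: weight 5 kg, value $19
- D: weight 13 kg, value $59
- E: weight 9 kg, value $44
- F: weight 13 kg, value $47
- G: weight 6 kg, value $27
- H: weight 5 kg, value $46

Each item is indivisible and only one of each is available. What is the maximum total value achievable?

$130

Check high-value combinations within 18 kg:
- A+C+G+H: weight 2+5+6+5=18, value 38+19+27+46=130
- A+B+H: weight 2+7+5=14, value 38+45+46=129
- A+E+H: weight 2+9+5=16, value 38+44+46=128
Best: $130.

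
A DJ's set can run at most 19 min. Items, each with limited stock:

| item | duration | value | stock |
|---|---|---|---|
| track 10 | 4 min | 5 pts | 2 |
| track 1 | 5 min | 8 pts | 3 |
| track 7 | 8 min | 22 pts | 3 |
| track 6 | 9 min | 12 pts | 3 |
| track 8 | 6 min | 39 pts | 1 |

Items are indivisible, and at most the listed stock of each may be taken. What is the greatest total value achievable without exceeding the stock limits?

Best selections within duration 19 and stock limits:
- 1×track 1 + 1×track 7 + 1×track 8: duration 19, value 69
- 1×track 10 + 1×track 7 + 1×track 8: duration 18, value 66
- 1×track 7 + 1×track 8: duration 14, value 61
Best: 69 pts.

69 pts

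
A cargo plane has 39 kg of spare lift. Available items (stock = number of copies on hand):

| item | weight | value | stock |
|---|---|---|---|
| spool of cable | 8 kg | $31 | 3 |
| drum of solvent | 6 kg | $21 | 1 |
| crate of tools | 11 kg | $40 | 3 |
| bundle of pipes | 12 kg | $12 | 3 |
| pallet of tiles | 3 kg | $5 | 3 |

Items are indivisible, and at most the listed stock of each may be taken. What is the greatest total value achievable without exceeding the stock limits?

$142

Top feasible selections:
- 2×spool of cable + 2×crate of tools: weight 38, value 142
- 1×drum of solvent + 3×crate of tools: weight 39, value 141
- 3×spool of cable + 1×crate of tools + 1×pallet of tiles: weight 38, value 138
Best: $142.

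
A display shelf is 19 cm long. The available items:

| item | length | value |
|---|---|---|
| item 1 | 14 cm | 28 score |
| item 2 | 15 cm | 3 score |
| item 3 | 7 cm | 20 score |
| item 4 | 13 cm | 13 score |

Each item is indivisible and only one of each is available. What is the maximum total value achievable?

28 score

Check high-value combinations within 19 cm:
- item 1: length 14, value 28
- item 3: length 7, value 20
- item 4: length 13, value 13
- item 2: length 15, value 3
Best: 28 score.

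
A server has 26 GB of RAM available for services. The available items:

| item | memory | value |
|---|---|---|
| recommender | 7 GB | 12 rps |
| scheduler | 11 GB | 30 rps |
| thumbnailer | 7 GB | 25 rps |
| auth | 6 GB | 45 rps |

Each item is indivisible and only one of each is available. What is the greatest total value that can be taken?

This is a 0/1 knapsack; check combinations near the capacity.
- scheduler+thumbnailer+auth: memory 11+7+6=24, value 30+25+45=100
- recommender+scheduler+auth: memory 7+11+6=24, value 12+30+45=87
- recommender+thumbnailer+auth: memory 7+7+6=20, value 12+25+45=82
- scheduler+auth: memory 11+6=17, value 30+45=75
Best: 100 rps.

100 rps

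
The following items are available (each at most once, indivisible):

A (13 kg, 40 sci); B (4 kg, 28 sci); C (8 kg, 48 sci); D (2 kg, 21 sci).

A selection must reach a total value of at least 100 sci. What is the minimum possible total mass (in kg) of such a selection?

23

Subsets with value ≥ 100, sorted by total mass:
- A+C+D: mass 23, value 109
- A+B+C: mass 25, value 116
- A+B+C+D: mass 27, value 137
Minimum mass: 23 kg.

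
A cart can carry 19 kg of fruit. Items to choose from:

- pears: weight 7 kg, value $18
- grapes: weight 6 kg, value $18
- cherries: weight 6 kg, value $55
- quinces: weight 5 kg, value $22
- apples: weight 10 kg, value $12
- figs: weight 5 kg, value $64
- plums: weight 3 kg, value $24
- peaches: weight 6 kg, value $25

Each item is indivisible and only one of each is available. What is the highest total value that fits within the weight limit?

$165

Check high-value combinations within 19 kg:
- cherries+quinces+figs+plums: weight 6+5+5+3=19, value 55+22+64+24=165
- cherries+figs+peaches: weight 6+5+6=17, value 55+64+25=144
- cherries+figs+plums: weight 6+5+3=14, value 55+64+24=143
- cherries+quinces+figs: weight 6+5+5=16, value 55+22+64=141
- grapes+cherries+figs: weight 6+6+5=17, value 18+55+64=137
Best: $165.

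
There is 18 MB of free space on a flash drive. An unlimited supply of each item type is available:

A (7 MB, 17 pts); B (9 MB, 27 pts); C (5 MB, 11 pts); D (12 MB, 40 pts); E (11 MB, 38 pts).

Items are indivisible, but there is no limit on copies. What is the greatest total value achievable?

Best value-per-unit is E at 38/11; filling with it alone gives 1×38 = 38.
Optimal mix: 1×A + 1×E → size 18, value 55.

55 pts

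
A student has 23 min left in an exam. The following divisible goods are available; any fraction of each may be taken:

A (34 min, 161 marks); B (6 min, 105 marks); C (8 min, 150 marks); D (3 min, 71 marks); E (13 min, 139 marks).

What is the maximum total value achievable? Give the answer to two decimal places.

390.15

Take in order of value per unit:
- D (71/3 per unit): all 3 → value 71, running total 71.00
- C (150/8 per unit): all 8 → value 150, running total 221.00
- B (105/6 per unit): all 6 → value 105, running total 326.00
- E (139/13 per unit): 6 of 13 → value 6×139/13 = 64.1538, running total 390.15
Total 390.15.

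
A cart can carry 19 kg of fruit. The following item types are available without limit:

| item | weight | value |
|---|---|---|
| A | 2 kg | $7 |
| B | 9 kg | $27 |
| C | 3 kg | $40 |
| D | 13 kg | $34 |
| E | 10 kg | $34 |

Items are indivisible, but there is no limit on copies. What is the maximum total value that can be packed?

$240

Best value-per-unit is C at 40/3, and filling with it alone uses weight 6×3=18. No mix of the others beats 6×40 = 240.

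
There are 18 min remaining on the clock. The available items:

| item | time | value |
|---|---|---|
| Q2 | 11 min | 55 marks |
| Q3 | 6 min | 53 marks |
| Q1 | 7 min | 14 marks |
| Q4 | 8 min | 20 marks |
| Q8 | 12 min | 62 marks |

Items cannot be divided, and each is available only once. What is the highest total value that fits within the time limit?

Check high-value combinations within 18 min:
- Q3+Q8: time 6+12=18, value 53+62=115
- Q2+Q3: time 11+6=17, value 55+53=108
- Q3+Q4: time 6+8=14, value 53+20=73
Best: 115 marks.

115 marks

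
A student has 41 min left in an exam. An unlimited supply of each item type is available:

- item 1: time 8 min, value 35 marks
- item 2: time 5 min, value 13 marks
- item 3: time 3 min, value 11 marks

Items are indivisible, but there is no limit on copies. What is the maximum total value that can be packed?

Best value-per-unit is item 1 at 35/8, and filling with it alone uses time 5×8=40. No mix of the others beats 5×35 = 175.

175 marks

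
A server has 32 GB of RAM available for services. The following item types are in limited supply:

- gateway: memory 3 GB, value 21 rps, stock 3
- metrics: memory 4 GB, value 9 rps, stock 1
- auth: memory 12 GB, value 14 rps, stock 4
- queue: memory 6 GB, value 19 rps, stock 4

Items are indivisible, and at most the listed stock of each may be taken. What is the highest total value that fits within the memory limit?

129 rps

Top feasible selections:
- 3×gateway + 1×metrics + 3×queue: memory 31, value 129
- 3×gateway + 3×queue: memory 27, value 120
Best: 129 rps.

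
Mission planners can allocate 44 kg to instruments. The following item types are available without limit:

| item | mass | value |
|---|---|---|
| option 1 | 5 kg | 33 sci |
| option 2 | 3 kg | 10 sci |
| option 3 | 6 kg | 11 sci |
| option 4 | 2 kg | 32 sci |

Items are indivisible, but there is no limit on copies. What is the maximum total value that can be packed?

Best value-per-unit is option 4 at 32/2, and filling with it alone uses mass 22×2=44. No mix of the others beats 22×32 = 704.

704 sci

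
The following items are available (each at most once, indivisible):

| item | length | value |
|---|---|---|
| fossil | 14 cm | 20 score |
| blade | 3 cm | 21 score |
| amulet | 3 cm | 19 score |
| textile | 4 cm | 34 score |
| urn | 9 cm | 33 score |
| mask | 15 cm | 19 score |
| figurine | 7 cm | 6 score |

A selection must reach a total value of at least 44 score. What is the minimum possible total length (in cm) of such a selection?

Subsets with value ≥ 44, sorted by total length:
- blade+textile: length 7, value 55
- amulet+textile: length 7, value 53
- blade+amulet+textile: length 10, value 74
Minimum length: 7 cm.

7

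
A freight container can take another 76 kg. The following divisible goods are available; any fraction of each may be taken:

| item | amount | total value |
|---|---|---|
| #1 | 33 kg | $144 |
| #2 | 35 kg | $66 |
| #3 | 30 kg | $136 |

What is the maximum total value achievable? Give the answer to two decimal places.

Take in order of value per unit:
- #3 (136/30 per unit): all 30 → value 136, running total 136.00
- #1 (144/33 per unit): all 33 → value 144, running total 280.00
- #2 (66/35 per unit): 13 of 35 → value 13×66/35 = 24.5143, running total 304.51
Total 304.51.

304.51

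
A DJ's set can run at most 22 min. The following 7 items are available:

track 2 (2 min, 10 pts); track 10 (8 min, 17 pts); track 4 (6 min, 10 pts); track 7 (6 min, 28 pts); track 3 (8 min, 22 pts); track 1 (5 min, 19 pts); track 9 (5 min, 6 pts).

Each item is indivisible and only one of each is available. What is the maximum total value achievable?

79 pts

Check high-value combinations within 22 min:
- track 2+track 7+track 3+track 1: duration 2+6+8+5=21, value 10+28+22+19=79
- track 2+track 10+track 7+track 1: duration 2+8+6+5=21, value 10+17+28+19=74
- track 2+track 4+track 7+track 3: duration 2+6+6+8=22, value 10+10+28+22=70
- track 7+track 3+track 1: duration 6+8+5=19, value 28+22+19=69
Best: 79 pts.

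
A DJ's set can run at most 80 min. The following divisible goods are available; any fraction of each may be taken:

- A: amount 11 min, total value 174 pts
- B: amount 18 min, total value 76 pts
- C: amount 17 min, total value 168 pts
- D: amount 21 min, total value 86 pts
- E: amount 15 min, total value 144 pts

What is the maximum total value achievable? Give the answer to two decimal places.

Take in order of value per unit:
- A (174/11 per unit): all 11 → value 174, running total 174.00
- C (168/17 per unit): all 17 → value 168, running total 342.00
- E (144/15 per unit): all 15 → value 144, running total 486.00
- B (76/18 per unit): all 18 → value 76, running total 562.00
- D (86/21 per unit): 19 of 21 → value 19×86/21 = 77.8095, running total 639.81
Total 639.81.

639.81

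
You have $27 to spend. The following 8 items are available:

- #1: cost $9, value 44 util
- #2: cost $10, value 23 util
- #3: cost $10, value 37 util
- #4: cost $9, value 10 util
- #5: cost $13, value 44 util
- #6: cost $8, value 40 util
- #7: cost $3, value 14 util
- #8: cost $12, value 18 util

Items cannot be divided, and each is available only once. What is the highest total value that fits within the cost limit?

Check high-value combinations within $27:
- #1+#3+#6: cost 9+10+8=27, value 44+37+40=121
- #1+#2+#6: cost 9+10+8=27, value 44+23+40=107
- #1+#5+#7: cost 9+13+3=25, value 44+44+14=102
- #1+#6+#7: cost 9+8+3=20, value 44+40+14=98
Best: 121 util.

121 util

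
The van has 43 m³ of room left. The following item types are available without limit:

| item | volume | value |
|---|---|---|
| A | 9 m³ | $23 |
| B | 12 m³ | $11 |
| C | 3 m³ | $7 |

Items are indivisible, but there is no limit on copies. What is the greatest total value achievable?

$106

Best value-per-unit is A at 23/9; filling with it alone gives 4×23 = 92.
Optimal mix: 4×A + 2×C → volume 42, value 106.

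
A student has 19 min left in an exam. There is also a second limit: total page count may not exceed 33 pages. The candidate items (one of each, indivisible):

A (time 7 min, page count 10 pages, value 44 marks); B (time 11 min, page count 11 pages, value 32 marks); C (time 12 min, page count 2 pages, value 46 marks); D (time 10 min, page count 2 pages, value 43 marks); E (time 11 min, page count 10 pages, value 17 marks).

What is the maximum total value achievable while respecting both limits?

Feasible sets respecting both limits:
- A+C: time 19, page count 12, value 90
- A+D: time 17, page count 12, value 87
- A+B: time 18, page count 21, value 76
- A+E: time 18, page count 20, value 61
Best: 90 marks.

90 marks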